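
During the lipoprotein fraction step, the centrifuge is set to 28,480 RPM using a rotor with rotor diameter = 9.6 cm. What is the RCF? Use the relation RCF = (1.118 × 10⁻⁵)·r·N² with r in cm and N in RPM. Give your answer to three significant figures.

r = 9.6 / 2 = 4.8 cm
RCF = 1.118 × 10⁻⁵ × r × N²
RCF = 1.118 × 10⁻⁵ × 4.8 × (28480)² = 1.118 × 10⁻⁵ × 4.8 × 811,110,400 ≈ 43,527.4 × g

RCF ≈ 43500 ×g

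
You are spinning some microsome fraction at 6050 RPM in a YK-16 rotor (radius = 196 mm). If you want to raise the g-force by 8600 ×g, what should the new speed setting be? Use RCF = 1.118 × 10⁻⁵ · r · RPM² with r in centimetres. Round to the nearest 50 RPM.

≈ 8700 RPM

r = 196 mm = 19.6 cm
Current RCF = 1.118 × 10⁻⁵ × 19.6 × (6050)² = 1.118 × 10⁻⁵ × 19.6 × 36,602,500 ≈ 8,020.6 × g
Target RCF = 8,020.6 + 8,600 = 16,620.6 × g
N² = 16,620.6 / (21.9128 × 10⁻⁵) = 75,848,819
N ≈ √75,848,819 ≈ 8,709.1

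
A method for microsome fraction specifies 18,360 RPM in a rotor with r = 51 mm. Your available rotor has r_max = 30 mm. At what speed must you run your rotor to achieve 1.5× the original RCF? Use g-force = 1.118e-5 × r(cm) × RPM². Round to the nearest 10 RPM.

Original rotor: r = 51 mm = 5.1 cm
RCF_original = 1.118 × 10⁻⁵ × 5.1 × (18360)² = 1.118 × 10⁻⁵ × 5.1 × 337,089,600 ≈ 19,220.2 × g
Target RCF = 1.5 × 19,220.2 ≈ 28,830.3 × g
Your rotor: r = 30 mm = 3.0 cm
28,830.3 = 1.118 × 10⁻⁵ × 3 × N²
N² = 28,830.3 / (3.354 × 10⁻⁵) = 859,579,606
N ≈ √859,579,606 ≈ 29,318.6

≈ 29320 RPM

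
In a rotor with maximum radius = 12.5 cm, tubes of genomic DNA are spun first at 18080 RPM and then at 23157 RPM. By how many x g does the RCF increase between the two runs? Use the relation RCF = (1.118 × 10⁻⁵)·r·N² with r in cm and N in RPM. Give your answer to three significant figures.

RCF₁ = 1.118 × 10⁻⁵ × 12.5 × (18080)² = 1.118 × 10⁻⁵ × 12.5 × 326,886,400 ≈ 45,682.4 × g
RCF₂ = 1.118 × 10⁻⁵ × 12.5 × (23157)² = 1.118 × 10⁻⁵ × 12.5 × 536,246,649 ≈ 74,940.5 × g
Increase = 74,940.5 − 45,682.4 = 29,258.1

29300 x g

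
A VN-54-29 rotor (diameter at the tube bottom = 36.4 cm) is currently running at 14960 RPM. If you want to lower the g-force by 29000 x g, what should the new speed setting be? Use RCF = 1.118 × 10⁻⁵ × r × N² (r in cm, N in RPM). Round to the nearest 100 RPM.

≈ 9000 RPM

r = 36.4 / 2 = 18.2 cm
Current RCF = 1.118 × 10⁻⁵ × 18.2 × (14960)² = 1.118 × 10⁻⁵ × 18.2 × 223,801,600 ≈ 45,538.3 × g
Target RCF = 45,538.3 − 29,000 = 16,538.3 × g
N² = 16,538.3 / (20.3476 × 10⁻⁵) = 81,278,873
N ≈ √81,278,873 ≈ 9,015.5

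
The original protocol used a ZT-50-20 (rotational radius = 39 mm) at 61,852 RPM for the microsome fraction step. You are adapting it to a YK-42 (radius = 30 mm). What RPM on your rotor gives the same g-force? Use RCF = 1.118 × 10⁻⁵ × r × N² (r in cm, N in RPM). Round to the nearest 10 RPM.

≈ 70520 RPM

Original rotor: r = 39 mm = 3.9 cm
RCF_original = 1.118 × 10⁻⁵ × 3.9 × (61852)² = 1.118 × 10⁻⁵ × 3.9 × 3,825,669,904 ≈ 166,806.9 × g
Your rotor: r = 30 mm = 3.0 cm
166,806.9 = 1.118 × 10⁻⁵ × 3 × N²
N² = 166,806.9 / (3.354 × 10⁻⁵) = 4,973,372,093
N ≈ √4,973,372,093 ≈ 70,522.1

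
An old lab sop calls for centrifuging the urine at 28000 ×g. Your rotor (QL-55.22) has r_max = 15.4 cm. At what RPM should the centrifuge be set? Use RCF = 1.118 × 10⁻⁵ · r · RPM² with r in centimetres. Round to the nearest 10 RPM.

12750 RPM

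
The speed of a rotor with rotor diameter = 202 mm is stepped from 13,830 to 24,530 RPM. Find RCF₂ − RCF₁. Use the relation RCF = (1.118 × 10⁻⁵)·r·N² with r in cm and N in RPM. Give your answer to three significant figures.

r = 202 mm / 2 = 101 mm = 10.1 cm
RCF₁ = 1.118 × 10⁻⁵ × 10.1 × (13830)² = 1.118 × 10⁻⁵ × 10.1 × 191,268,900 ≈ 21,597.7 × g
RCF₂ = 1.118 × 10⁻⁵ × 10.1 × (24530)² = 1.118 × 10⁻⁵ × 10.1 × 601,720,900 ≈ 67,945.1 × g
Increase = 67,945.1 − 21,597.7 = 46,347.4

≈ 46300 g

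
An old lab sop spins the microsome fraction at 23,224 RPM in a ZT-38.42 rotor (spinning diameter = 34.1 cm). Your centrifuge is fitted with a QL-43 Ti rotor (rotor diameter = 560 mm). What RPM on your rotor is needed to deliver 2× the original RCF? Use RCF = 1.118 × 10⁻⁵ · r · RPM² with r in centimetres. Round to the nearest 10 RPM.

Original rotor: r = 34.1 / 2 = 17.05 cm
RCF_original = 1.118 × 10⁻⁵ × 17.05 × (23224)² = 1.118 × 10⁻⁵ × 17.05 × 539,354,176 ≈ 102,811.2 × g
Target RCF = 2 × 102,811.2 ≈ 205,622.4 × g
Your rotor: r = 560 mm / 2 = 280 mm = 28 cm
205,622.4 = 1.118 × 10⁻⁵ × 28 × N²
N² = 205,622.4 / (31.304 × 10⁻⁵) = 656,856,632
N ≈ √656,856,632 ≈ 25,629.2

≈ 25630 RPM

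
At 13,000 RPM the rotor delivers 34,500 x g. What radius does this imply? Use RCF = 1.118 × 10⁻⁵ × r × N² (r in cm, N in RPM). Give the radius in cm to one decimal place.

r ≈ 18.3 cm

RCF = 1.118 × 10⁻⁵ × r × N²
34500 = 1.118 × 10⁻⁵ × r × (13000)²
r = 34500 / (1.118 × 10⁻⁵ × 169,000,000) = 34500 / 1889.42 ≈ 18.260 cm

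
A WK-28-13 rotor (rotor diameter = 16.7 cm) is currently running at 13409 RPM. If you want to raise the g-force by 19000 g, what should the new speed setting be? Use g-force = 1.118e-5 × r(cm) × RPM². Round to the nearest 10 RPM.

≈ 19580 RPM

r = 16.7 / 2 = 8.35 cm
Current RCF = 1.118 × 10⁻⁵ × 8.35 × (13409)² = 1.118 × 10⁻⁵ × 8.35 × 179,801,281 ≈ 16,785 × g
Target RCF = 16,785 + 19,000 = 35,785 × g
N² = 35,785 / (9.3353 × 10⁻⁵) = 383,329,941
N ≈ √383,329,941 ≈ 19,578.8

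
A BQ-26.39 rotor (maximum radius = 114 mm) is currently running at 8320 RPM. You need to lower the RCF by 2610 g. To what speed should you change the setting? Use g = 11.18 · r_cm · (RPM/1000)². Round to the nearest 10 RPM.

≈ 6980 RPM

r = 114 mm = 11.4 cm
Current RCF = 11.18 × 11.4 × (8.32)² = 11.18 × 11.4 × 69.2224 ≈ 8,822.5 × g
Target RCF = 8,822.5 − 2,610 = 6,212.5 × g
(N/1000)² = 6,212.5 / 127.452 = 48.74384
N = 1000 × √48.74384 ≈ 6,981.7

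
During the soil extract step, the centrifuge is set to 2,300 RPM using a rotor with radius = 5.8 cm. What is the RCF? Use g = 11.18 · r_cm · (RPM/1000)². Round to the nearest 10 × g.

≈ 340 x g

RCF = 11.18 × r × (N/1000)²
RCF = 11.18 × 5.8 × (2.3)² = 11.18 × 5.8 × 5.29 ≈ 343 × g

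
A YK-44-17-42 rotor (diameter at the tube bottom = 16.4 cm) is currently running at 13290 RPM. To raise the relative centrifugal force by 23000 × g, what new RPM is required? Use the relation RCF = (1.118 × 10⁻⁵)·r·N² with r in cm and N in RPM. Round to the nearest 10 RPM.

N₂ ≈ 20680 RPM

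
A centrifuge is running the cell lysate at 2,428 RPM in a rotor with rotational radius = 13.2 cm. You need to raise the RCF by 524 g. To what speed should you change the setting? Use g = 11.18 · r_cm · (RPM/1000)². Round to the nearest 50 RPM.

≈ 3050 RPM

Current RCF = 11.18 × 13.2 × (2.428)² = 11.18 × 13.2 × 5.895184 ≈ 870 × g
Target RCF = 870 + 524 = 1,394 × g
(N/1000)² = 1,394 / 147.576 = 9.44598
N = 1000 × √9.44598 ≈ 3,073.4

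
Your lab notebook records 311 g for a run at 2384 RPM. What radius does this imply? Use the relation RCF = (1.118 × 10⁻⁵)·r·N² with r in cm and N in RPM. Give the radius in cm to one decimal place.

≈ 4.9 cm

RCF = 1.118 × 10⁻⁵ × r × N²
311 = 1.118 × 10⁻⁵ × r × (2384)²
r = 311 / (1.118 × 10⁻⁵ × 5,683,456) = 311 / 63.54104 ≈ 4.894 cm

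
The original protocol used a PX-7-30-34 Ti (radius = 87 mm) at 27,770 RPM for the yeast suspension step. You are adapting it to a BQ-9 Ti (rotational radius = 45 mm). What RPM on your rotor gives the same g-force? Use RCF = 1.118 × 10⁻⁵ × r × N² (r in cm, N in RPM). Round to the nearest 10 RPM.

Original rotor: r = 87 mm = 8.7 cm
RCF_original = 1.118 × 10⁻⁵ × 8.7 × (27770)² = 1.118 × 10⁻⁵ × 8.7 × 771,172,900 ≈ 75,008.9 × g
Your rotor: r = 45 mm = 4.5 cm
75,008.9 = 1.118 × 10⁻⁵ × 4.5 × N²
N² = 75,008.9 / (5.031 × 10⁻⁵) = 1,490,934,208
N ≈ √1,490,934,208 ≈ 38,612.6

38610 RPM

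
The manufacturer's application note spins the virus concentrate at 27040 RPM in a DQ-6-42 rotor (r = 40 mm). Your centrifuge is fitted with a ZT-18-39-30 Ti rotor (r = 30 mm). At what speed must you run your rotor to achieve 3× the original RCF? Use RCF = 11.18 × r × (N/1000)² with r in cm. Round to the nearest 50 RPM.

≈ 54100 RPM

Original rotor: r = 40 mm = 4.0 cm
RCF = 11.18 × r × (N/1000)²
RCF_original = 11.18 × 4 × (27.04)² = 11.18 × 4 × 731.1616 ≈ 32,697.5 × g
Target RCF = 3 × 32,697.5 ≈ 98,092.5 × g
Your rotor: r = 30 mm = 3.0 cm
98,092.5 = 11.18 × 3 × (N/1000)²
(N/1000)² = 98,092.5 / 33.54 = 2924.642
N = 1000 × √2924.642 ≈ 54,080.0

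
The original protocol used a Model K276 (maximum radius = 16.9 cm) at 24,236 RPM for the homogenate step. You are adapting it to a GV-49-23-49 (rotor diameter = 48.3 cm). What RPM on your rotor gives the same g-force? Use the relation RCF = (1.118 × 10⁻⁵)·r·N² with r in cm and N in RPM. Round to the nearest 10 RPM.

≈ 20270 RPM

RCF_original = 1.118 × 10⁻⁵ × 16.9 × (24236)² = 1.118 × 10⁻⁵ × 16.9 × 587,383,696 ≈ 110,981.5 × g
Your rotor: r = 48.3 / 2 = 24.15 cm
110,981.5 = 1.118 × 10⁻⁵ × 24.15 × N²
N² = 110,981.5 / (26.9997 × 10⁻⁵) = 411,047,160
N ≈ √411,047,160 ≈ 20,274.3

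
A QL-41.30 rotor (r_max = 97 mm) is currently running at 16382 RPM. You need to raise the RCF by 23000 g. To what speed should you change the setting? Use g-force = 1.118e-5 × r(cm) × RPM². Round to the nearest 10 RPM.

r = 97 mm = 9.7 cm
Current RCF = 1.118 × 10⁻⁵ × 9.7 × (16382)² = 1.118 × 10⁻⁵ × 9.7 × 268,369,924 ≈ 29,103.6 × g
Target RCF = 29,103.6 + 23,000 = 52,103.6 × g
N² = 52,103.6 / (10.8446 × 10⁻⁵) = 480,456,633
N ≈ √480,456,633 ≈ 21,919.3

N₂ ≈ 21920 RPM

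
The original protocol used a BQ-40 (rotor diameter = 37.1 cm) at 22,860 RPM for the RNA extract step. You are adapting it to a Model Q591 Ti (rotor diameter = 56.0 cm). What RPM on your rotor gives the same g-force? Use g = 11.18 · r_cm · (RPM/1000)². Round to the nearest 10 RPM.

18610 RPM

Original rotor: r = 37.1 / 2 = 18.55 cm
RCF_original = 11.18 × 18.55 × (22.86)² = 11.18 × 18.55 × 522.5796 ≈ 108,377.3 × g
Your rotor: r = 56.0 / 2 = 28 cm
108,377.3 = 11.18 × 28 × (N/1000)²
(N/1000)² = 108,377.3 / 313.04 = 346.2091
N = 1000 × √346.2091 ≈ 18,606.7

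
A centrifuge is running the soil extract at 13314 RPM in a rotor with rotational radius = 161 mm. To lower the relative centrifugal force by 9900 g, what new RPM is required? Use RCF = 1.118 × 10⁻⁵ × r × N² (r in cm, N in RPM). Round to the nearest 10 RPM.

N₂ ≈ 11060 RPM

r = 161 mm = 16.1 cm
Current RCF = 1.118 × 10⁻⁵ × 16.1 × (13314)² = 1.118 × 10⁻⁵ × 16.1 × 177,262,596 ≈ 31,906.9 × g
Target RCF = 31,906.9 − 9,900 = 22,006.9 × g
N² = 22,006.9 / (17.9998 × 10⁻⁵) = 122,261,914
N ≈ √122,261,914 ≈ 11,057.2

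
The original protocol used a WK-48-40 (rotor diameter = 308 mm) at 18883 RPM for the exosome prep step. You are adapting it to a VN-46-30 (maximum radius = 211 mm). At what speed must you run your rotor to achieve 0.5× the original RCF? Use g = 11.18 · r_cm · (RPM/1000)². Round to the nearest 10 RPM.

11410 RPM

Original rotor: r = 308 mm / 2 = 154 mm = 15.4 cm
RCF_original = 11.18 × 15.4 × (18.883)² = 11.18 × 15.4 × 356.567689 ≈ 61,391 × g
Target RCF = 0.5 × 61,391 ≈ 30,695.5 × g
Your rotor: r = 211 mm = 21.1 cm
30,695.5 = 11.18 × 21.1 × (N/1000)²
(N/1000)² = 30,695.5 / 235.898 = 130.1219
N = 1000 × √130.1219 ≈ 11,407.1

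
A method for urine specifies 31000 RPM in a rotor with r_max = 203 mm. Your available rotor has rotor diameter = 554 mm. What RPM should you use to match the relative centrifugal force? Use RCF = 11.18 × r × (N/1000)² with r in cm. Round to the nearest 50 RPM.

26550 RPM

Original rotor: r = 203 mm = 20.3 cm
RCF = 11.18 × r × (N/1000)²
RCF_original = 11.18 × 20.3 × (31)² = 11.18 × 20.3 × 961 ≈ 218,102.8 × g
Your rotor: r = 554 mm / 2 = 277 mm = 27.7 cm
218,102.8 = 11.18 × 27.7 × (N/1000)²
(N/1000)² = 218,102.8 / 309.686 = 704.2708
N = 1000 × √704.2708 ≈ 26,538.1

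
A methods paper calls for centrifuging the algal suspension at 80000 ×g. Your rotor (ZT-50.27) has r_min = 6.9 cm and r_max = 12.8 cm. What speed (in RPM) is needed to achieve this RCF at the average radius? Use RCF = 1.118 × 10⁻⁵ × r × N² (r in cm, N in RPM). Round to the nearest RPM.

r_avg = (6.9 + 12.8) / 2 = 9.85 cm
RCF = 1.118 × 10⁻⁵ × r × N²
80,000 = 1.118 × 10⁻⁵ × 9.85 × N²
N² = 80,000 / (11.0123 × 10⁻⁵) = 726,460,412
N ≈ √726,460,412 ≈ 26,952.9

N ≈ 26953 RPM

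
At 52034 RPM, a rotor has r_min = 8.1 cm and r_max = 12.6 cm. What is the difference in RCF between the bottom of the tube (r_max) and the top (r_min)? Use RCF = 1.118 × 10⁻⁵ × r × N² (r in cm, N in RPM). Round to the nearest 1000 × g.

RCF_max = 1.118 × 10⁻⁵ × 12.6 × (52034)² = 1.118 × 10⁻⁵ × 12.6 × 2,707,537,156 ≈ 381,405.3 × g
RCF_min = 1.118 × 10⁻⁵ × 8.1 × (52034)² = 1.118 × 10⁻⁵ × 8.1 × 2,707,537,156 ≈ 245,189.1 × g
ΔRCF = 381,405.3 − 245,189.1 = 136,216.2

ΔRCF ≈ 136000 ×g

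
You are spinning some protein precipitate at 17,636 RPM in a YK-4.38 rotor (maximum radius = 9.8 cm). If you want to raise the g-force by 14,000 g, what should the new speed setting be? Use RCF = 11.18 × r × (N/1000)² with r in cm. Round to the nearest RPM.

20948 RPM

Current RCF = 11.18 × 9.8 × (17.636)² = 11.18 × 9.8 × 311.028496 ≈ 34,077.5 × g
Target RCF = 34,077.5 + 14,000 = 48,077.5 × g
(N/1000)² = 48,077.5 / 109.564 = 438.8075
N = 1000 × √438.8075 ≈ 20,947.7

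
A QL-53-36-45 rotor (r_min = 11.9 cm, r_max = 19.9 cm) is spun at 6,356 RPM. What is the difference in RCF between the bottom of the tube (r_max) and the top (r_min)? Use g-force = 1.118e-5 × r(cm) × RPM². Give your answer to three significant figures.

ΔRCF ≈ 3610 ×g

RCF_max = 1.118 × 10⁻⁵ × 19.9 × (6356)² = 1.118 × 10⁻⁵ × 19.9 × 40,398,736 ≈ 8,988 × g
RCF_min = 1.118 × 10⁻⁵ × 11.9 × (6356)² = 1.118 × 10⁻⁵ × 11.9 × 40,398,736 ≈ 5,374.7 × g
ΔRCF = 8,988 − 5,374.7 = 3,613.3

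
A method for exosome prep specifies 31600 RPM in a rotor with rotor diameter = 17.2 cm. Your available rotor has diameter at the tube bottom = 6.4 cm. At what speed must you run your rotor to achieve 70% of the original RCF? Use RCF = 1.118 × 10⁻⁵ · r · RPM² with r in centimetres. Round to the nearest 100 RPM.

43300 RPM

Original rotor: r = 17.2 / 2 = 8.6 cm
RCF_original = 1.118 × 10⁻⁵ × 8.6 × (31600)² = 1.118 × 10⁻⁵ × 8.6 × 998,560,000 ≈ 96,009.5 × g
Target RCF = 0.7 × 96,009.5 ≈ 67,206.6 × g
Your rotor: r = 6.4 / 2 = 3.2 cm
67,206.6 = 1.118 × 10⁻⁵ × 3.2 × N²
N² = 67,206.6 / (3.5776 × 10⁻⁵) = 1,878,538,685
N ≈ √1,878,538,685 ≈ 43,342.1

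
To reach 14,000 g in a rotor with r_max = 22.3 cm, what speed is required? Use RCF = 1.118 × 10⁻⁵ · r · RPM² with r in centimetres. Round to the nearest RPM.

14,000 = 1.118 × 10⁻⁵ × 22.3 × N²
N² = 14,000 / (24.9314 × 10⁻⁵) = 56,154,087
N ≈ √56,154,087 ≈ 7,493.6

7494 RPM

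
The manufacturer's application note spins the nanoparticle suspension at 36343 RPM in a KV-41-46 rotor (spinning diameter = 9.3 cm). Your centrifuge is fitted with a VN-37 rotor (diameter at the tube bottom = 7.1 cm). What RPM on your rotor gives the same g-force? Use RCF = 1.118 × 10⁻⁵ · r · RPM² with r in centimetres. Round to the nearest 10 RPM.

Original rotor: r = 9.3 / 2 = 4.65 cm
RCF_original = 1.118 × 10⁻⁵ × 4.65 × (36343)² = 1.118 × 10⁻⁵ × 4.65 × 1,320,813,649 ≈ 68,665.1 × g
Your rotor: r = 7.1 / 2 = 3.55 cm
68,665.1 = 1.118 × 10⁻⁵ × 3.55 × N²
N² = 68,665.1 / (3.9689 × 10⁻⁵) = 1,730,078,863
N ≈ √1,730,078,863 ≈ 41,594.2

≈ 41590 RPM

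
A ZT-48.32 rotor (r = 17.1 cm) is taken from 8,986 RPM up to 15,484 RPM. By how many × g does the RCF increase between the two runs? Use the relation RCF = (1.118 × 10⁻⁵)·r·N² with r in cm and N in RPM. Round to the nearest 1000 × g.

RCF₁ = 1.118 × 10⁻⁵ × 17.1 × (8986)² = 1.118 × 10⁻⁵ × 17.1 × 80,748,196 ≈ 15,437.3 × g
RCF₂ = 1.118 × 10⁻⁵ × 17.1 × (15484)² = 1.118 × 10⁻⁵ × 17.1 × 239,754,256 ≈ 45,835.7 × g
Increase = 45,835.7 − 15,437.3 = 30,398.4

30000 × g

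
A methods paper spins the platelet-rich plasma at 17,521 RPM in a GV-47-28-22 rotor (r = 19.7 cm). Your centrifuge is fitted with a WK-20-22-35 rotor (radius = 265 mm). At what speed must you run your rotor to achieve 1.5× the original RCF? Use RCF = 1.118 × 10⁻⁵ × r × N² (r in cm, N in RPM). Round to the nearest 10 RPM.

RCF_original = 1.118 × 10⁻⁵ × 19.7 × (17521)² = 1.118 × 10⁻⁵ × 19.7 × 306,985,441 ≈ 67,612.3 × g
Target RCF = 1.5 × 67,612.3 ≈ 101,418.5 × g
Your rotor: r = 265 mm = 26.5 cm
101,418.5 = 1.118 × 10⁻⁵ × 26.5 × N²
N² = 101,418.5 / (29.627 × 10⁻⁵) = 342,317,818
N ≈ √342,317,818 ≈ 18,501.8

≈ 18500 RPM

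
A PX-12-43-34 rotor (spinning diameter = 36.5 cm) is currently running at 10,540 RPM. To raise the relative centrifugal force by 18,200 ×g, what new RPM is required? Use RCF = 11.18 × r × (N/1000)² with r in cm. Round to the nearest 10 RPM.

14150 RPM

r = 36.5 / 2 = 18.25 cm
Current RCF = 11.18 × 18.25 × (10.54)² = 11.18 × 18.25 × 111.0916 ≈ 22,666.6 × g
Target RCF = 22,666.6 + 18,200 = 40,866.6 × g
(N/1000)² = 40,866.6 / 204.035 = 200.2921
N = 1000 × √200.2921 ≈ 14,152.5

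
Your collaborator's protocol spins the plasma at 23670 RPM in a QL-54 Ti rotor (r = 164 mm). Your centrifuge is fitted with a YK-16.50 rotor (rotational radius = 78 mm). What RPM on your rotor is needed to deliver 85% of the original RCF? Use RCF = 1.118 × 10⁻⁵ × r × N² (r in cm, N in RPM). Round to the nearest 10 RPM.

Original rotor: r = 164 mm = 16.4 cm
RCF_original = 1.118 × 10⁻⁵ × 16.4 × (23670)² = 1.118 × 10⁻⁵ × 16.4 × 560,268,900 ≈ 102,726.4 × g
Target RCF = 0.85 × 102,726.4 ≈ 87,317.4 × g
Your rotor: r = 78 mm = 7.8 cm
87,317.4 = 1.118 × 10⁻⁵ × 7.8 × N²
N² = 87,317.4 / (8.7204 × 10⁻⁵) = 1,001,300,399
N ≈ √1,001,300,399 ≈ 31,643.3

31640 RPM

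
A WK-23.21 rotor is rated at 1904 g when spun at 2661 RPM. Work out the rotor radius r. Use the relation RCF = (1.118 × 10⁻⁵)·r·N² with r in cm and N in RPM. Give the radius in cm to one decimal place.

1904 = 1.118 × 10⁻⁵ × r × (2661)²
r = 1904 / (1.118 × 10⁻⁵ × 7,080,921) = 1904 / 79.1647 ≈ 24.051 cm

≈ 24.1 cm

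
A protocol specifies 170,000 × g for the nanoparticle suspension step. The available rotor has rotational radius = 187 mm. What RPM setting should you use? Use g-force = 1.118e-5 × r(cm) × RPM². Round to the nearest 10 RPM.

r = 187 mm = 18.7 cm
170,000 = 1.118 × 10⁻⁵ × 18.7 × N²
N² = 170,000 / (20.9066 × 10⁻⁵) = 813,140,348
N ≈ √813,140,348 ≈ 28,515.6

N ≈ 28520 RPM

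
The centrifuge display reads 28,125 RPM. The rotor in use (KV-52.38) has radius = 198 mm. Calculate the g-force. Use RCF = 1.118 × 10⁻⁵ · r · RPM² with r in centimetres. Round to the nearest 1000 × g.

≈ 175000 ×g

r = 198 mm = 19.8 cm
RCF = 1.118 × 10⁻⁵ × 19.8 × (28125)² = 1.118 × 10⁻⁵ × 19.8 × 791,015,625 ≈ 175,102.4 × g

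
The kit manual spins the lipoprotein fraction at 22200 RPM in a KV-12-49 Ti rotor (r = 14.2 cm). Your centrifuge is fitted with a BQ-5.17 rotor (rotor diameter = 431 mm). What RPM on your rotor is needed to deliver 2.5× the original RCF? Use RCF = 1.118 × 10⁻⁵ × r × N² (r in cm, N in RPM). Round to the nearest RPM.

RCF_original = 1.118 × 10⁻⁵ × 14.2 × (22200)² = 1.118 × 10⁻⁵ × 14.2 × 492,840,000 ≈ 78,241.3 × g
Target RCF = 2.5 × 78,241.3 ≈ 195,603.2 × g
Your rotor: r = 431 mm / 2 = 215.5 mm = 21.55 cm
195,603.2 = 1.118 × 10⁻⁵ × 21.55 × N²
N² = 195,603.2 / (24.0929 × 10⁻⁵) = 811,870,717
N ≈ √811,870,717 ≈ 28,493.3

28493 RPM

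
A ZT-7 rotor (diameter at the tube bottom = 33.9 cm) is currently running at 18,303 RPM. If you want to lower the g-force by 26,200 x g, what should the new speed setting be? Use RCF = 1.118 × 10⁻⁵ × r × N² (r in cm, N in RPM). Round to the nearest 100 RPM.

r = 33.9 / 2 = 16.95 cm
Current RCF = 1.118 × 10⁻⁵ × 16.95 × (18303)² = 1.118 × 10⁻⁵ × 16.95 × 334,999,809 ≈ 63,482.8 × g
Target RCF = 63,482.8 − 26,200 = 37,282.8 × g
N² = 37,282.8 / (18.9501 × 10⁻⁵) = 196,741,970
N ≈ √196,741,970 ≈ 14,026.5

≈ 14000 RPM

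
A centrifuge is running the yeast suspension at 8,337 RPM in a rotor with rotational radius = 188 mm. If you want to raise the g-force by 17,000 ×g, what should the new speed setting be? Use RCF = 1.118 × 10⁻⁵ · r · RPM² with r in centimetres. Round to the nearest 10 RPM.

r = 188 mm = 18.8 cm
Current RCF = 1.118 × 10⁻⁵ × 18.8 × (8337)² = 1.118 × 10⁻⁵ × 18.8 × 69,505,569 ≈ 14,609 × g
Target RCF = 14,609 + 17,000 = 31,609 × g
N² = 31,609 / (21.0184 × 10⁻⁵) = 150,387,280
N ≈ √150,387,280 ≈ 12,263.2

12260 RPM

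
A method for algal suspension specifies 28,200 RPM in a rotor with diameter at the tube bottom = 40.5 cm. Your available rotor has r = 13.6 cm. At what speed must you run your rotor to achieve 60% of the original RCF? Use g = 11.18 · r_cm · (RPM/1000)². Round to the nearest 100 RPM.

Original rotor: r = 40.5 / 2 = 20.25 cm
RCF_original = 11.18 × 20.25 × (28.2)² = 11.18 × 20.25 × 795.24 ≈ 180,038.4 × g
Target RCF = 0.6 × 180,038.4 ≈ 108,023 × g
108,023 = 11.18 × 13.6 × (N/1000)²
(N/1000)² = 108,023 / 152.048 = 710.4533
N = 1000 × √710.4533 ≈ 26,654.3

≈ 26700 RPM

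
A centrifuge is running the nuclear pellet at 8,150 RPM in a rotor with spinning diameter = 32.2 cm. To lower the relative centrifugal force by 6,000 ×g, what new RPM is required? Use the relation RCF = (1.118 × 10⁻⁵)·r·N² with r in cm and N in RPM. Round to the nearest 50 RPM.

r = 32.2 / 2 = 16.1 cm
Current RCF = 1.118 × 10⁻⁵ × 16.1 × (8150)² = 1.118 × 10⁻⁵ × 16.1 × 66,422,500 ≈ 11,955.9 × g
Target RCF = 11,955.9 − 6,000 = 5,955.9 × g
N² = 5,955.9 / (17.9998 × 10⁻⁵) = 33,088,701
N ≈ √33,088,701 ≈ 5,752.3

≈ 5750 RPM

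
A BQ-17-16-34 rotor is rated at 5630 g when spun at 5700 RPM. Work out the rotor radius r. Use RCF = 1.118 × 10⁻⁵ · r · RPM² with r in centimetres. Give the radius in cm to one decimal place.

≈ 15.5 cm

5630 = 1.118 × 10⁻⁵ × r × (5700)²
r = 5630 / (1.118 × 10⁻⁵ × 32,490,000) = 5630 / 363.2382 ≈ 15.499 cm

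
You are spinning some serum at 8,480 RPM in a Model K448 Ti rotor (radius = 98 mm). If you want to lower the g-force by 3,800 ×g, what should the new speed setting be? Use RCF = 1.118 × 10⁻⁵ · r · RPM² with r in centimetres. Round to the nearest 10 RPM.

N₂ ≈ 6100 RPM

r = 98 mm = 9.8 cm
Current RCF = 1.118 × 10⁻⁵ × 9.8 × (8480)² = 1.118 × 10⁻⁵ × 9.8 × 71,910,400 ≈ 7,878.8 × g
Target RCF = 7,878.8 − 3,800 = 4,078.8 × g
N² = 4,078.8 / (10.9564 × 10⁻⁵) = 37,227,556
N ≈ √37,227,556 ≈ 6,101.4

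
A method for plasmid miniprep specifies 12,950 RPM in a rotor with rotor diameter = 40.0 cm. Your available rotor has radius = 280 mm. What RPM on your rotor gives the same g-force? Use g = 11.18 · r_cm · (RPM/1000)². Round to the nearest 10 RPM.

10940 RPM

Original rotor: r = 40.0 / 2 = 20 cm
RCF = 11.18 × r × (N/1000)²
RCF_original = 11.18 × 20 × (12.95)² = 11.18 × 20 × 167.7025 ≈ 37,498.3 × g
Your rotor: r = 280 mm = 28.0 cm
37,498.3 = 11.18 × 28 × (N/1000)²
(N/1000)² = 37,498.3 / 313.04 = 119.7876
N = 1000 × √119.7876 ≈ 10,944.8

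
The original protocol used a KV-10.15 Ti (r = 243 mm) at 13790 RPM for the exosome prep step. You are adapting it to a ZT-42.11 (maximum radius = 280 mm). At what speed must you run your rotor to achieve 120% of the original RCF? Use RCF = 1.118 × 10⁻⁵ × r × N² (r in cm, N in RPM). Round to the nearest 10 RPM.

Original rotor: r = 243 mm = 24.3 cm
RCF_original = 1.118 × 10⁻⁵ × 24.3 × (13790)² = 1.118 × 10⁻⁵ × 24.3 × 190,164,100 ≈ 51,662.6 × g
Target RCF = 1.2 × 51,662.6 ≈ 61,995.1 × g
Your rotor: r = 280 mm = 28.0 cm
61,995.1 = 1.118 × 10⁻⁵ × 28 × N²
N² = 61,995.1 / (31.304 × 10⁻⁵) = 198,042,103
N ≈ √198,042,103 ≈ 14,072.7

≈ 14070 RPM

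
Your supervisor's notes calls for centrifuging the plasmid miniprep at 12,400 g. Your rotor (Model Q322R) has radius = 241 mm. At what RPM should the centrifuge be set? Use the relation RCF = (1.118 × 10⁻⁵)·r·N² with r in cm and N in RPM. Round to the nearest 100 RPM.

≈ 6800 RPM

r = 241 mm = 24.1 cm
12,400 = 1.118 × 10⁻⁵ × 24.1 × N²
N² = 12,400 / (26.9438 × 10⁻⁵) = 46,021,719
N ≈ √46,021,719 ≈ 6,783.9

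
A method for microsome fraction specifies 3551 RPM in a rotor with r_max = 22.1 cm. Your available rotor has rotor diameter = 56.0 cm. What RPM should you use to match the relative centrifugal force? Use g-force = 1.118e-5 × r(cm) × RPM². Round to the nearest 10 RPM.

3150 RPM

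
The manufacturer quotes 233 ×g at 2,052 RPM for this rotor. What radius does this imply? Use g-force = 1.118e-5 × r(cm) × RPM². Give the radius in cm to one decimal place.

233 = 1.118 × 10⁻⁵ × r × (2052)²
r = 233 / (1.118 × 10⁻⁵ × 4,210,704) = 233 / 47.07567 ≈ 4.949 cm

≈ 4.9 cm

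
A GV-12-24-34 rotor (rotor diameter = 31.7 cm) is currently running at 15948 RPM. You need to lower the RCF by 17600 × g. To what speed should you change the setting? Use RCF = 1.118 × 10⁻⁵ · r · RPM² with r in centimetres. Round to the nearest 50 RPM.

12450 RPM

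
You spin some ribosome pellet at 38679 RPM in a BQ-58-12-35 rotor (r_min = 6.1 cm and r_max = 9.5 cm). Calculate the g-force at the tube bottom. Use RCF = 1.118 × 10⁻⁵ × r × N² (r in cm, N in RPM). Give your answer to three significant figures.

159000 x g

Use r_max = 9.5 cm.
RCF = 1.118 × 10⁻⁵ × r × N²
RCF = 1.118 × 10⁻⁵ × 9.5 × (38679)² = 1.118 × 10⁻⁵ × 9.5 × 1,496,065,041 ≈ 158,897.1 × g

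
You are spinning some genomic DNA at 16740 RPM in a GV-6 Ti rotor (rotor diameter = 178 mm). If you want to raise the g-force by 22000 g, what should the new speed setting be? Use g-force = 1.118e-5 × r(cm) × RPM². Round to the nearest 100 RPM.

N₂ ≈ 22400 RPM

r = 178 mm / 2 = 89 mm = 8.9 cm
Current RCF = 1.118 × 10⁻⁵ × 8.9 × (16740)² = 1.118 × 10⁻⁵ × 8.9 × 280,227,600 ≈ 27,883.2 × g
Target RCF = 27,883.2 + 22,000 = 49,883.2 × g
N² = 49,883.2 / (9.9502 × 10⁻⁵) = 501,328,617
N ≈ √501,328,617 ≈ 22,390.4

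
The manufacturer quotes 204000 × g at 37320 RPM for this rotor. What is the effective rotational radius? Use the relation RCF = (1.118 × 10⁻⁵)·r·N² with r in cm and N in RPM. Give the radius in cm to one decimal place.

r ≈ 13.1 cm

RCF = 1.118 × 10⁻⁵ × r × N²
204000 = 1.118 × 10⁻⁵ × r × (37320)²
r = 204000 / (1.118 × 10⁻⁵ × 1,392,782,400) = 204000 / 15571.31 ≈ 13.101 cm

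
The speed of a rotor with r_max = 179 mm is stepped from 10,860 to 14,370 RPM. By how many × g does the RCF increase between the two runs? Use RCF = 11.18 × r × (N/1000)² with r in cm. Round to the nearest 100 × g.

r = 179 mm = 17.9 cm
RCF₁ = 11.18 × 17.9 × (10.86)² = 11.18 × 17.9 × 117.9396 ≈ 23,602.3 × g
RCF₂ = 11.18 × 17.9 × (14.37)² = 11.18 × 17.9 × 206.4969 ≈ 41,324.6 × g
Increase = 41,324.6 − 23,602.3 = 17,722.3

17700 × g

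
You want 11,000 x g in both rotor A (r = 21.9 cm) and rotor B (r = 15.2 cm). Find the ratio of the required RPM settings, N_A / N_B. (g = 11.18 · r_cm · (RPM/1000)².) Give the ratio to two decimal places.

0.83

At fixed RCF, N ∝ 1/√r, so N_A/N_B = √(r_B/r_A) = √(15.2/21.9) = √0.694064 = 0.8331.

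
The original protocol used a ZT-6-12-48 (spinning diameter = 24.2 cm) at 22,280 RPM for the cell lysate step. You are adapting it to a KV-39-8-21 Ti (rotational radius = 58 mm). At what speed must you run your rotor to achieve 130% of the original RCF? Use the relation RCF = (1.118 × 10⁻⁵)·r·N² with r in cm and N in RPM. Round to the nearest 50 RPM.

36700 RPM

Original rotor: r = 24.2 / 2 = 12.1 cm
RCF_original = 1.118 × 10⁻⁵ × 12.1 × (22280)² = 1.118 × 10⁻⁵ × 12.1 × 496,398,400 ≈ 67,151.8 × g
Target RCF = 1.3 × 67,151.8 ≈ 87,297.3 × g
Your rotor: r = 58 mm = 5.8 cm
87,297.3 = 1.118 × 10⁻⁵ × 5.8 × N²
N² = 87,297.3 / (6.4844 × 10⁻⁵) = 1,346,266,424
N ≈ √1,346,266,424 ≈ 36,691.5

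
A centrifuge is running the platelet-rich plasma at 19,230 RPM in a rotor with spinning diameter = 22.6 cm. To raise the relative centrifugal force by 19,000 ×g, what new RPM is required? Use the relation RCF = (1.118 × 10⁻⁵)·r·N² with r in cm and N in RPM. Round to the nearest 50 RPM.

N₂ ≈ 22800 RPM

r = 22.6 / 2 = 11.3 cm
Current RCF = 1.118 × 10⁻⁵ × 11.3 × (19230)² = 1.118 × 10⁻⁵ × 11.3 × 369,792,900 ≈ 46,717.4 × g
Target RCF = 46,717.4 + 19,000 = 65,717.4 × g
N² = 65,717.4 / (12.6334 × 10⁻⁵) = 520,187,756
N ≈ √520,187,756 ≈ 22,807.6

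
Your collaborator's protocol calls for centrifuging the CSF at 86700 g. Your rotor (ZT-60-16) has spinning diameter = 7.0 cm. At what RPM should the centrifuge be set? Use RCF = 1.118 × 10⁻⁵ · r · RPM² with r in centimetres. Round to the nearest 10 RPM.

r = 7.0 / 2 = 3.5 cm
86,700 = 1.118 × 10⁻⁵ × 3.5 × N²
N² = 86,700 / (3.913 × 10⁻⁵) = 2,215,691,285
N ≈ √2,215,691,285 ≈ 47,071.1

N ≈ 47070 RPM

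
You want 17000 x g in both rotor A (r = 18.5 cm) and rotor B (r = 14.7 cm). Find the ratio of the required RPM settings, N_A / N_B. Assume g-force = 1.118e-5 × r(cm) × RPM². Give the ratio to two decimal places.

At fixed RCF, N ∝ 1/√r, so N_A/N_B = √(r_B/r_A) = √(14.7/18.5) = √0.794595 = 0.8914.

0.89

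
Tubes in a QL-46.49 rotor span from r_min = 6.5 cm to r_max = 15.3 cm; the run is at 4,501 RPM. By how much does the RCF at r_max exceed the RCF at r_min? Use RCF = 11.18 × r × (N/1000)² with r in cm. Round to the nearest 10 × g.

ΔRCF ≈ 1990 ×g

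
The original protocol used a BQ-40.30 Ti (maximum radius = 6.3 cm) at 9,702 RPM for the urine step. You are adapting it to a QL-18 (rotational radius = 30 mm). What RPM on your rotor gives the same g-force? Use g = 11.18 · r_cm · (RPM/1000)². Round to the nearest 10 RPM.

RCF = 11.18 × r × (N/1000)²
RCF_original = 11.18 × 6.3 × (9.702)² = 11.18 × 6.3 × 94.128804 ≈ 6,629.9 × g
Your rotor: r = 30 mm = 3.0 cm
6,629.9 = 11.18 × 3 × (N/1000)²
(N/1000)² = 6,629.9 / 33.54 = 197.6714
N = 1000 × √197.6714 ≈ 14,059.6

14060 RPM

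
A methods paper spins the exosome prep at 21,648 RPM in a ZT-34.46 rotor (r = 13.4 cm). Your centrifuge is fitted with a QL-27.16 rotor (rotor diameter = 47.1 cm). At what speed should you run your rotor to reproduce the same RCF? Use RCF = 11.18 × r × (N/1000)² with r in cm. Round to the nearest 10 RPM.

≈ 16330 RPM

RCF = 11.18 × r × (N/1000)²
RCF_original = 11.18 × 13.4 × (21.648)² = 11.18 × 13.4 × 468.635904 ≈ 70,207.3 × g
Your rotor: r = 47.1 / 2 = 23.55 cm
70,207.3 = 11.18 × 23.55 × (N/1000)²
(N/1000)² = 70,207.3 / 263.289 = 266.6549
N = 1000 × √266.6549 ≈ 16,329.6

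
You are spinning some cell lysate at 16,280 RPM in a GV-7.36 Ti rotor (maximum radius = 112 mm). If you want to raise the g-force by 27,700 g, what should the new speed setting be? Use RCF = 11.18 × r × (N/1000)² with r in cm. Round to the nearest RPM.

r = 112 mm = 11.2 cm
Current RCF = 11.18 × 11.2 × (16.28)² = 11.18 × 11.2 × 265.0384 ≈ 33,187 × g
Target RCF = 33,187 + 27,700 = 60,887 × g
(N/1000)² = 60,887 / 125.216 = 486.2558
N = 1000 × √486.2558 ≈ 22,051.2

≈ 22051 RPM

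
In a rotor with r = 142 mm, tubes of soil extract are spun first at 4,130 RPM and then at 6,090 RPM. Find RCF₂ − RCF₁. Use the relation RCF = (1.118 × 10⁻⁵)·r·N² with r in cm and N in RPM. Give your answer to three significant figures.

r = 142 mm = 14.2 cm
RCF₁ = 1.118 × 10⁻⁵ × 14.2 × (4130)² = 1.118 × 10⁻⁵ × 14.2 × 17,056,900 ≈ 2,707.9 × g
RCF₂ = 1.118 × 10⁻⁵ × 14.2 × (6090)² = 1.118 × 10⁻⁵ × 14.2 × 37,088,100 ≈ 5,888 × g
Increase = 5,888 − 2,707.9 = 3,180.1

3180 ×g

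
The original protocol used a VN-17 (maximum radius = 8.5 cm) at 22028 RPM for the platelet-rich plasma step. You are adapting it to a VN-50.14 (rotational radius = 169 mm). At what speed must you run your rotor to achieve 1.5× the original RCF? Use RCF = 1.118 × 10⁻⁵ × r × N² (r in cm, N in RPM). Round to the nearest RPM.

≈ 19133 RPM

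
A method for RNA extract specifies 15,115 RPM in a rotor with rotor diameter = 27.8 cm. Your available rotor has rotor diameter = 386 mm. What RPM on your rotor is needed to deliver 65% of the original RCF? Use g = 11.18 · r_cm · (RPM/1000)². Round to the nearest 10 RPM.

Original rotor: r = 27.8 / 2 = 13.9 cm
RCF = 11.18 × r × (N/1000)²
RCF_original = 11.18 × 13.9 × (15.115)² = 11.18 × 13.9 × 228.463225 ≈ 35,503.6 × g
Target RCF = 0.65 × 35,503.6 ≈ 23,077.3 × g
Your rotor: r = 386 mm / 2 = 193 mm = 19.3 cm
23,077.3 = 11.18 × 19.3 × (N/1000)²
(N/1000)² = 23,077.3 / 215.774 = 106.9513
N = 1000 × √106.9513 ≈ 10,341.7

≈ 10340 RPM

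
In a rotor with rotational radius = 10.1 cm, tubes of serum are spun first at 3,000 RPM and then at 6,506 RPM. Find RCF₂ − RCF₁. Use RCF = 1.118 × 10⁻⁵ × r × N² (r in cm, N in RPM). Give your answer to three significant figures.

≈ 3760 x g

RCF₁ = 1.118 × 10⁻⁵ × 10.1 × (3000)² = 1.118 × 10⁻⁵ × 10.1 × 9,000,000 ≈ 1,016.3 × g
RCF₂ = 1.118 × 10⁻⁵ × 10.1 × (6506)² = 1.118 × 10⁻⁵ × 10.1 × 42,328,036 ≈ 4,779.6 × g
Increase = 4,779.6 − 1,016.3 = 3,763.3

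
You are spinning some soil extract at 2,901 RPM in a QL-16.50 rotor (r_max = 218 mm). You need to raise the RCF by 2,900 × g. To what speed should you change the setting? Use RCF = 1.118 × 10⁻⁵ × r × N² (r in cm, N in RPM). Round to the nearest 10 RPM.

r = 218 mm = 21.8 cm
Current RCF = 1.118 × 10⁻⁵ × 21.8 × (2901)² = 1.118 × 10⁻⁵ × 21.8 × 8,415,801 ≈ 2,051.1 × g
Target RCF = 2,051.1 + 2,900 = 4,951.1 × g
N² = 4,951.1 / (24.3724 × 10⁻⁵) = 20,314,372
N ≈ √20,314,372 ≈ 4,507.1

≈ 4510 RPM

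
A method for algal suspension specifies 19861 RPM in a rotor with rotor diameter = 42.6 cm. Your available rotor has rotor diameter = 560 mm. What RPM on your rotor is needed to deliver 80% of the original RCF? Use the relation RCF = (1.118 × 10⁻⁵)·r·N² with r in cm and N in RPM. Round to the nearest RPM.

Original rotor: r = 42.6 / 2 = 21.3 cm
RCF_original = 1.118 × 10⁻⁵ × 21.3 × (19861)² = 1.118 × 10⁻⁵ × 21.3 × 394,459,321 ≈ 93,934.2 × g
Target RCF = 0.8 × 93,934.2 ≈ 75,147.4 × g
Your rotor: r = 560 mm / 2 = 280 mm = 28 cm
75,147.4 = 1.118 × 10⁻⁵ × 28 × N²
N² = 75,147.4 / (31.304 × 10⁻⁵) = 240,056,862
N ≈ √240,056,862 ≈ 15,493.8

≈ 15494 RPM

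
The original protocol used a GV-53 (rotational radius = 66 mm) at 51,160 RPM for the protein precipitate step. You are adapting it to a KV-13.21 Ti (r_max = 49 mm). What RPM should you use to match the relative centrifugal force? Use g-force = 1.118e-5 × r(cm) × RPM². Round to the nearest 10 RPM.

Original rotor: r = 66 mm = 6.6 cm
RCF_original = 1.118 × 10⁻⁵ × 6.6 × (51160)² = 1.118 × 10⁻⁵ × 6.6 × 2,617,345,600 ≈ 193,128.7 × g
Your rotor: r = 49 mm = 4.9 cm
193,128.7 = 1.118 × 10⁻⁵ × 4.9 × N²
N² = 193,128.7 / (5.4782 × 10⁻⁵) = 3,525,404,330
N ≈ √3,525,404,330 ≈ 59,375.1

≈ 59380 RPM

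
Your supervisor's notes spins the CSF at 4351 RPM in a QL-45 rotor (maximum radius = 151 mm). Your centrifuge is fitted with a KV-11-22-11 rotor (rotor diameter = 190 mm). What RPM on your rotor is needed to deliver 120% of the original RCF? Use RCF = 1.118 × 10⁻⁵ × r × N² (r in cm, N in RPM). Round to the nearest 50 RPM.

6000 RPM

Original rotor: r = 151 mm = 15.1 cm
RCF_original = 1.118 × 10⁻⁵ × 15.1 × (4351)² = 1.118 × 10⁻⁵ × 15.1 × 18,931,201 ≈ 3,195.9 × g
Target RCF = 1.2 × 3,195.9 ≈ 3,835.1 × g
Your rotor: r = 190 mm / 2 = 95 mm = 9.5 cm
3,835.1 = 1.118 × 10⁻⁵ × 9.5 × N²
N² = 3,835.1 / (10.621 × 10⁻⁵) = 36,108,653
N ≈ √36,108,653 ≈ 6,009.0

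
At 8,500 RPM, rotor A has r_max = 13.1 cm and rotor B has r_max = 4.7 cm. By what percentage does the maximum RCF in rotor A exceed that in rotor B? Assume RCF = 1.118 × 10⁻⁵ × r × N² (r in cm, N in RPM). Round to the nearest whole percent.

179%

At equal RPM, RCF scales linearly with r: ratio = 13.1 / 4.7 = 2.7872.
So rotor A delivers 178.7% more g-force.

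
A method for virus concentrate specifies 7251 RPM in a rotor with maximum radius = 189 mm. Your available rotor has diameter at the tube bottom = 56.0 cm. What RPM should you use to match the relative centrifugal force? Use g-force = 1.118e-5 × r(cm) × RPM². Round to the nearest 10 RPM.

≈ 5960 RPM

Original rotor: r = 189 mm = 18.9 cm
RCF_original = 1.118 × 10⁻⁵ × 18.9 × (7251)² = 1.118 × 10⁻⁵ × 18.9 × 52,577,001 ≈ 11,109.6 × g
Your rotor: r = 56.0 / 2 = 28 cm
11,109.6 = 1.118 × 10⁻⁵ × 28 × N²
N² = 11,109.6 / (31.304 × 10⁻⁵) = 35,489,394
N ≈ √35,489,394 ≈ 5,957.3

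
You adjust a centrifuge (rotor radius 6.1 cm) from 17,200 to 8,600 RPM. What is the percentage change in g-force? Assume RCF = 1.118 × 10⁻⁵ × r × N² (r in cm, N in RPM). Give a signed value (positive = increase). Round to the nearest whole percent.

-75%

RCF ∝ N², so the ratio is (8600/17200)² = (0.500000)² = 0.2500.
Change = 0.2500 − 1 = -0.7500 → -75.0%.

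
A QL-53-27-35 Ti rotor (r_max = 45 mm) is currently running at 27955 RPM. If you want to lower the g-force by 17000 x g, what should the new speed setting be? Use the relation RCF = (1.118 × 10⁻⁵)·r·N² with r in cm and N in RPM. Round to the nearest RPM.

21061 RPM

r = 45 mm = 4.5 cm
Current RCF = 1.118 × 10⁻⁵ × 4.5 × (27955)² = 1.118 × 10⁻⁵ × 4.5 × 781,482,025 ≈ 39,316.4 × g
Target RCF = 39,316.4 − 17,000 = 22,316.4 × g
N² = 22,316.4 / (5.031 × 10⁻⁵) = 443,577,818
N ≈ √443,577,818 ≈ 21,061.3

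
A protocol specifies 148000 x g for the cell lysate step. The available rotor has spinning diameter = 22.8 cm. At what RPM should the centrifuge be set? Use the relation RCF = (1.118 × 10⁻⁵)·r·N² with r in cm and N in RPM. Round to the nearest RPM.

r = 22.8 / 2 = 11.4 cm
148,000 = 1.118 × 10⁻⁵ × 11.4 × N²
N² = 148,000 / (12.7452 × 10⁻⁵) = 1,161,221,479
N ≈ √1,161,221,479 ≈ 34,076.7

≈ 34077 RPM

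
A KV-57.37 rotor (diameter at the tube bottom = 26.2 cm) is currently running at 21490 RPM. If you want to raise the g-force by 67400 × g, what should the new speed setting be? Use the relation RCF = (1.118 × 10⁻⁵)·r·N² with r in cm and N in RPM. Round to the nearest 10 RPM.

r = 26.2 / 2 = 13.1 cm
Current RCF = 1.118 × 10⁻⁵ × 13.1 × (21490)² = 1.118 × 10⁻⁵ × 13.1 × 461,820,100 ≈ 67,637.2 × g
Target RCF = 67,637.2 + 67,400 = 135,037.2 × g
N² = 135,037.2 / (14.6458 × 10⁻⁵) = 922,019,965
N ≈ √922,019,965 ≈ 30,364.8

30360 RPM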